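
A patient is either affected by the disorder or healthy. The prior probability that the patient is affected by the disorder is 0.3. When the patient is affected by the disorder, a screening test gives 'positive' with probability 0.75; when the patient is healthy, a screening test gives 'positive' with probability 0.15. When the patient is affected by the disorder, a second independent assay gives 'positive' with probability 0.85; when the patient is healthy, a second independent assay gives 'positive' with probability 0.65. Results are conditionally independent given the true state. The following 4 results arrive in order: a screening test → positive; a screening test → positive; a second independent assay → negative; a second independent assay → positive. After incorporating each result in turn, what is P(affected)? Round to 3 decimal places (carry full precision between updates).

0.857

After a screening test='positive': P(affected) = 0.75·0.3000 / (0.75·0.3000 + 0.15·0.7000) ≈ 0.6818
After a screening test='positive': P(affected) = 0.75·0.6818 / (0.75·0.6818 + 0.15·0.3182) ≈ 0.9146
After a second independent assay='negative': P(affected) = 0.15·0.9146 / (0.15·0.9146 + 0.35·0.0854) ≈ 0.8212
After a second independent assay='positive': P(affected) = 0.85·0.8212 / (0.85·0.8212 + 0.65·0.1788) ≈ 0.8572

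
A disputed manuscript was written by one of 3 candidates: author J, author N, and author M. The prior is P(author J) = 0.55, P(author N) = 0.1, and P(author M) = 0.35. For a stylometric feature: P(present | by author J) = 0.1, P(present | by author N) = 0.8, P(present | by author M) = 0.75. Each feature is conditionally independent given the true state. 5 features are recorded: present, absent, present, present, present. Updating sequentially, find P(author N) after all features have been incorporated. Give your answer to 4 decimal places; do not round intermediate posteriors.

0.2280

After 'present': normaliser = 0.1·0.5500 + 0.8·0.1000 + 0.75·0.3500; P(author J) ≈ 0.1384, P(author N) ≈ 0.2013, P(author M) ≈ 0.6604
After 'absent': normaliser = 0.9·0.1384 + 0.2·0.2013 + 0.25·0.6604; P(author J) ≈ 0.3775, P(author N) ≈ 0.1220, P(author M) ≈ 0.5005
After 'present': normaliser = 0.1·0.3775 + 0.8·0.1220 + 0.75·0.5005; P(author J) ≈ 0.0739, P(author N) ≈ 0.1911, P(author M) ≈ 0.7350
After 'present': normaliser = 0.1·0.0739 + 0.8·0.1911 + 0.75·0.7350; P(author J) ≈ 0.0104, P(author N) ≈ 0.2149, P(author M) ≈ 0.7747
After 'present': normaliser = 0.1·0.0104 + 0.8·0.2149 + 0.75·0.7747; P(author J) ≈ 0.0014, P(author N) ≈ 0.2280, P(author M) ≈ 0.7706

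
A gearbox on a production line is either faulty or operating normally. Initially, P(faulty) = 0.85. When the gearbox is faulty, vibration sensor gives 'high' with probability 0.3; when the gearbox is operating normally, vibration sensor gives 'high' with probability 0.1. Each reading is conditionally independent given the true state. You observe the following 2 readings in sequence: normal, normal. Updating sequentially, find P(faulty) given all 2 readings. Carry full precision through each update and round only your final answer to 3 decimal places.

After 'normal': P(faulty) = 0.7·0.8500 / (0.7·0.8500 + 0.9·0.1500) ≈ 0.8151
After 'normal': P(faulty) = 0.7·0.8151 / (0.7·0.8151 + 0.9·0.1849) ≈ 0.7742

0.774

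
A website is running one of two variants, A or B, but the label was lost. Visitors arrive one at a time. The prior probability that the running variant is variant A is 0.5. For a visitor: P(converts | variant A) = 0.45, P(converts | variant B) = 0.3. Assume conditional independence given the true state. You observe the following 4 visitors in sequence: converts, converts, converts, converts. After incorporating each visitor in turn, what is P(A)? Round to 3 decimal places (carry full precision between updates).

Apply Bayes' rule sequentially, carrying P(A) forward.
After 'converts': P(A) = 0.45·0.5000 / (0.45·0.5000 + 0.3·0.5000) ≈ 0.6000
After 'converts': P(A) = 0.45·0.6000 / (0.45·0.6000 + 0.3·0.4000) ≈ 0.6923
After 'converts': P(A) = 0.45·0.6923 / (0.45·0.6923 + 0.3·0.3077) ≈ 0.7714
After 'converts': P(A) = 0.45·0.7714 / (0.45·0.7714 + 0.3·0.2286) ≈ 0.8351

0.835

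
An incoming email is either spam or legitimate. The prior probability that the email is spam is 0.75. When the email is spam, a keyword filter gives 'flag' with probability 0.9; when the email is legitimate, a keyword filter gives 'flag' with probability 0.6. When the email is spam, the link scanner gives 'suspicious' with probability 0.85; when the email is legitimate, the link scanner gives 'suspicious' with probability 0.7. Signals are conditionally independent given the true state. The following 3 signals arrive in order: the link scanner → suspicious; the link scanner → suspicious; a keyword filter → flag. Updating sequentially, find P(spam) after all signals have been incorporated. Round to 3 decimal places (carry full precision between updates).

0.869

After the link scanner='suspicious': P(spam) = 0.85·0.7500 / (0.85·0.7500 + 0.7·0.2500) ≈ 0.7846
After the link scanner='suspicious': P(spam) = 0.85·0.7846 / (0.85·0.7846 + 0.7·0.2154) ≈ 0.8156
After a keyword filter='flag': P(spam) = 0.9·0.8156 / (0.9·0.8156 + 0.6·0.1844) ≈ 0.8690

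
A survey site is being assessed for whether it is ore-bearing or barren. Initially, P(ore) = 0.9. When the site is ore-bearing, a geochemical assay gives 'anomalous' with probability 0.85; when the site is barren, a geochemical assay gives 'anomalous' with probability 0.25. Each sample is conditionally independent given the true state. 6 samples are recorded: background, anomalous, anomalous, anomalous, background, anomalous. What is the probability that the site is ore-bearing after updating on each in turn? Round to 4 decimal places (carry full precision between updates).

0.9796

Apply Bayes' rule sequentially, carrying P(ore) forward.
After 'background': P(ore) = 0.15·0.9000 / (0.15·0.9000 + 0.75·0.1000) ≈ 0.6429
After 'anomalous': P(ore) = 0.85·0.6429 / (0.85·0.6429 + 0.25·0.3571) ≈ 0.8596
After 'anomalous': P(ore) = 0.85·0.8596 / (0.85·0.8596 + 0.25·0.1404) ≈ 0.9541
After 'anomalous': P(ore) = 0.85·0.9541 / (0.85·0.9541 + 0.25·0.0459) ≈ 0.9861
After 'background': P(ore) = 0.15·0.9861 / (0.15·0.9861 + 0.75·0.0139) ≈ 0.9340
After 'anomalous': P(ore) = 0.85·0.9340 / (0.85·0.9340 + 0.25·0.0660) ≈ 0.9796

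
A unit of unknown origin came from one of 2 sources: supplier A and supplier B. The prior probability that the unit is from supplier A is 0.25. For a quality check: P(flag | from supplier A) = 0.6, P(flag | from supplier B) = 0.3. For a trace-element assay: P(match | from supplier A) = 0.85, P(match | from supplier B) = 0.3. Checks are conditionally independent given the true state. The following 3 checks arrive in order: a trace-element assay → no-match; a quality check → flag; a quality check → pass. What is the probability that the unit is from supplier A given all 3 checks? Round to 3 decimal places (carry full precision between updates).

After a trace-element assay='no-match': P(supplier A) = 0.15·0.2500 / (0.15·0.2500 + 0.7·0.7500) ≈ 0.0667
After a quality check='flag': P(supplier A) = 0.6·0.0667 / (0.6·0.0667 + 0.3·0.9333) ≈ 0.1250
After a quality check='pass': P(supplier A) = 0.4·0.1250 / (0.4·0.1250 + 0.7·0.8750) ≈ 0.0755

0.075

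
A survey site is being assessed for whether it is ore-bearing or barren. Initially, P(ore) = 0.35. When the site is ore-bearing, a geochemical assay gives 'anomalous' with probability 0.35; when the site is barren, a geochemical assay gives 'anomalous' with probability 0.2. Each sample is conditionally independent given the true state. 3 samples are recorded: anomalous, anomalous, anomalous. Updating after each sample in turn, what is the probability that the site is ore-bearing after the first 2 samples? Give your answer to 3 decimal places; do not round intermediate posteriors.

0.623

After 'anomalous': P(ore) = 0.35·0.3500 / (0.35·0.3500 + 0.2·0.6500) ≈ 0.4851
After 'anomalous': P(ore) = 0.35·0.4851 / (0.35·0.4851 + 0.2·0.5149) ≈ 0.6225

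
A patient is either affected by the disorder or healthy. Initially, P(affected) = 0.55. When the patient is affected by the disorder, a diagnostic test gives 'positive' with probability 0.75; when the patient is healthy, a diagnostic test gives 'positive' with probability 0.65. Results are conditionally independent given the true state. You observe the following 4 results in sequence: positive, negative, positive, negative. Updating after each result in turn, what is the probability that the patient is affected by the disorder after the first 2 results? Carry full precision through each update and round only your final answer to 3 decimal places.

0.502

Each posterior becomes the prior for the next update.
After 'positive': P(affected) = 0.75·0.5500 / (0.75·0.5500 + 0.65·0.4500) ≈ 0.5851
After 'negative': P(affected) = 0.25·0.5851 / (0.25·0.5851 + 0.35·0.4149) ≈ 0.5018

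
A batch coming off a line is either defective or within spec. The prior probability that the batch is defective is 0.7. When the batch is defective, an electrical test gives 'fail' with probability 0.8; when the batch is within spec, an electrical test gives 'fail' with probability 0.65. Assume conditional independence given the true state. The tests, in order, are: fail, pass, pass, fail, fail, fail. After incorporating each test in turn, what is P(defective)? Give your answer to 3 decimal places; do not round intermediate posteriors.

After 'fail': P(defective) = 0.8·0.7000 / (0.8·0.7000 + 0.65·0.3000) ≈ 0.7417
After 'pass': P(defective) = 0.2·0.7417 / (0.2·0.7417 + 0.35·0.2583) ≈ 0.6214
After 'pass': P(defective) = 0.2·0.6214 / (0.2·0.6214 + 0.35·0.3786) ≈ 0.4839
After 'fail': P(defective) = 0.8·0.4839 / (0.8·0.4839 + 0.65·0.5161) ≈ 0.5358
After 'fail': P(defective) = 0.8·0.5358 / (0.8·0.5358 + 0.65·0.4642) ≈ 0.5869
After 'fail': P(defective) = 0.8·0.5869 / (0.8·0.5869 + 0.65·0.4131) ≈ 0.6361

0.636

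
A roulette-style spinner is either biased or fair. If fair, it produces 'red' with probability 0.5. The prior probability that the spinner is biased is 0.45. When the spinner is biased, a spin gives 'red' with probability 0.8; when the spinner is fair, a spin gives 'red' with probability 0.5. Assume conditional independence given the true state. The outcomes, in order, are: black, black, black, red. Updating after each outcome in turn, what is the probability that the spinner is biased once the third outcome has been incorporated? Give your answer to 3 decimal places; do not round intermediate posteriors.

After 'black': P(biased) = 0.2·0.4500 / (0.2·0.4500 + 0.5·0.5500) ≈ 0.2466
After 'black': P(biased) = 0.2·0.2466 / (0.2·0.2466 + 0.5·0.7534) ≈ 0.1158
After 'black': P(biased) = 0.2·0.1158 / (0.2·0.1158 + 0.5·0.8842) ≈ 0.0498

0.050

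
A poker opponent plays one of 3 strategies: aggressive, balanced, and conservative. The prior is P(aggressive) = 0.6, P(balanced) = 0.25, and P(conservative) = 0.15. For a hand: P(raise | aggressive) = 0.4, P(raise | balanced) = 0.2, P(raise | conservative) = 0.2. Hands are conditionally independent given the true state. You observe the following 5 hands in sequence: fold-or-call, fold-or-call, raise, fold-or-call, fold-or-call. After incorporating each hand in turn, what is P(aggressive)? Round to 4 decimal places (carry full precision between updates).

After 'fold-or-call': normaliser = 0.6·0.6000 + 0.8·0.2500 + 0.8·0.1500; P(aggressive) ≈ 0.5294, P(balanced) ≈ 0.2941, P(conservative) ≈ 0.1765
After 'fold-or-call': normaliser = 0.6·0.5294 + 0.8·0.2941 + 0.8·0.1765; P(aggressive) ≈ 0.4576, P(balanced) ≈ 0.3390, P(conservative) ≈ 0.2034
After 'raise': normaliser = 0.4·0.4576 + 0.2·0.3390 + 0.2·0.2034; P(aggressive) ≈ 0.6279, P(balanced) ≈ 0.2326, P(conservative) ≈ 0.1395
After 'fold-or-call': normaliser = 0.6·0.6279 + 0.8·0.2326 + 0.8·0.1395; P(aggressive) ≈ 0.5586, P(balanced) ≈ 0.2759, P(conservative) ≈ 0.1655
After 'fold-or-call': normaliser = 0.6·0.5586 + 0.8·0.2759 + 0.8·0.1655; P(aggressive) ≈ 0.4870, P(balanced) ≈ 0.3206, P(conservative) ≈ 0.1924

0.4870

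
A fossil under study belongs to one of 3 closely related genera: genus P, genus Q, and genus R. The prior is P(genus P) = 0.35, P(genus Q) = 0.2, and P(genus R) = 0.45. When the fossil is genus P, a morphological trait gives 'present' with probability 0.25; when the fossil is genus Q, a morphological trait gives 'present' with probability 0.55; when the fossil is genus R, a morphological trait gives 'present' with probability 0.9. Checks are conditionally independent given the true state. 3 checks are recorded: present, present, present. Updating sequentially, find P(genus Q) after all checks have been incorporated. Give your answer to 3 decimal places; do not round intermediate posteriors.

Apply Bayes' rule sequentially, carrying P(genus Q) forward.
After 'present': normaliser = 0.25·0.3500 + 0.55·0.2000 + 0.9·0.4500; P(genus P) ≈ 0.1452, P(genus Q) ≈ 0.1826, P(genus R) ≈ 0.6722
After 'present': normaliser = 0.25·0.1452 + 0.55·0.1826 + 0.9·0.6722; P(genus P) ≈ 0.0490, P(genus Q) ≈ 0.1354, P(genus R) ≈ 0.8157
After 'present': normaliser = 0.25·0.0490 + 0.55·0.1354 + 0.9·0.8157; P(genus P) ≈ 0.0149, P(genus Q) ≈ 0.0907, P(genus R) ≈ 0.8944

0.091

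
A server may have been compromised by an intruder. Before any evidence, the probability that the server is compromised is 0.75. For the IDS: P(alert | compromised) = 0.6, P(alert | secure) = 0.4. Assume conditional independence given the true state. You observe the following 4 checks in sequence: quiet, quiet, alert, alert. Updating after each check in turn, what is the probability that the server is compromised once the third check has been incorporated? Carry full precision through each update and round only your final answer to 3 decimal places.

After 'quiet': P(compromised) = 0.4·0.7500 / (0.4·0.7500 + 0.6·0.2500) ≈ 0.6667
After 'quiet': P(compromised) = 0.4·0.6667 / (0.4·0.6667 + 0.6·0.3333) ≈ 0.5714
After 'alert': P(compromised) = 0.6·0.5714 / (0.6·0.5714 + 0.4·0.4286) ≈ 0.6667

0.667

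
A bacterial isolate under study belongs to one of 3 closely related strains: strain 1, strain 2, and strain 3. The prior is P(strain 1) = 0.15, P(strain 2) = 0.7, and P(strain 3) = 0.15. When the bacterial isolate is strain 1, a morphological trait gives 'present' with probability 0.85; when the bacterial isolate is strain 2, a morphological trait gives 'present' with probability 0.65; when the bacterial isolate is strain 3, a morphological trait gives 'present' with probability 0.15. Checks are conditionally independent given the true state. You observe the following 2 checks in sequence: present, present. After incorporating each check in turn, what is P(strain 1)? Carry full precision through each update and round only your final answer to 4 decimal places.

Apply Bayes' rule sequentially, carrying P(strain 1) forward.
After 'present': normaliser = 0.85·0.1500 + 0.65·0.7000 + 0.15·0.1500; P(strain 1) ≈ 0.2107, P(strain 2) ≈ 0.7521, P(strain 3) ≈ 0.0372
After 'present': normaliser = 0.85·0.2107 + 0.65·0.7521 + 0.15·0.0372; P(strain 1) ≈ 0.2660, P(strain 2) ≈ 0.7258, P(strain 3) ≈ 0.0083

0.2660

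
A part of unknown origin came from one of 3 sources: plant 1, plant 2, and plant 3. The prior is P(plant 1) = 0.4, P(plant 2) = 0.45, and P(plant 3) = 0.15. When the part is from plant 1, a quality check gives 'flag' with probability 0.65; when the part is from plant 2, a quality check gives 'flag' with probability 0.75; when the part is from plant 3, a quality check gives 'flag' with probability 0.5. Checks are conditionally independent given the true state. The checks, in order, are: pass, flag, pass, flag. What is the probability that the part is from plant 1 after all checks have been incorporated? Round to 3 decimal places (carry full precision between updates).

After 'pass': normaliser = 0.35·0.4000 + 0.25·0.4500 + 0.5·0.1500; P(plant 1) ≈ 0.4275, P(plant 2) ≈ 0.3435, P(plant 3) ≈ 0.2290
After 'flag': normaliser = 0.65·0.4275 + 0.75·0.3435 + 0.5·0.2290; P(plant 1) ≈ 0.4275, P(plant 2) ≈ 0.3964, P(plant 3) ≈ 0.1762
After 'pass': normaliser = 0.35·0.4275 + 0.25·0.3964 + 0.5·0.1762; P(plant 1) ≈ 0.4443, P(plant 2) ≈ 0.2942, P(plant 3) ≈ 0.2615
After 'flag': normaliser = 0.65·0.4443 + 0.75·0.2942 + 0.5·0.2615; P(plant 1) ≈ 0.4511, P(plant 2) ≈ 0.3447, P(plant 3) ≈ 0.2043

0.451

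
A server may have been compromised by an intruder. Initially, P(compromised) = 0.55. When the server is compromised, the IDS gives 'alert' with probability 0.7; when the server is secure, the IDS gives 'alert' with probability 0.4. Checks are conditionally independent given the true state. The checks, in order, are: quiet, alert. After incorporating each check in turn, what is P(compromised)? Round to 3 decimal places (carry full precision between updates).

After 'quiet': P(compromised) = 0.3·0.5500 / (0.3·0.5500 + 0.6·0.4500) ≈ 0.3793
After 'alert': P(compromised) = 0.7·0.3793 / (0.7·0.3793 + 0.4·0.6207) ≈ 0.5168

0.517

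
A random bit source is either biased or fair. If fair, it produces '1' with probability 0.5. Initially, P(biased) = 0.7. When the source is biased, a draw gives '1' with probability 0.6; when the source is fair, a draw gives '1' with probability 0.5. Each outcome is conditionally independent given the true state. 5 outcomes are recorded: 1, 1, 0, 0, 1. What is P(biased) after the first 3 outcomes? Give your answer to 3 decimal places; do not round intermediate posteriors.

After '1': P(biased) = 0.6·0.7000 / (0.6·0.7000 + 0.5·0.3000) ≈ 0.7368
After '1': P(biased) = 0.6·0.7368 / (0.6·0.7368 + 0.5·0.2632) ≈ 0.7706
After '0': P(biased) = 0.4·0.7706 / (0.4·0.7706 + 0.5·0.2294) ≈ 0.7289

0.729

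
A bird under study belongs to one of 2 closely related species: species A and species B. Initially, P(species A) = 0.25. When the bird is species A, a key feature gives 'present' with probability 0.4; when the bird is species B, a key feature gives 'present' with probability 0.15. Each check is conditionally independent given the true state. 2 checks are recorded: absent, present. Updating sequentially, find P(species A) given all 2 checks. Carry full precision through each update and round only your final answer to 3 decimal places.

0.386

After 'absent': P(species A) = 0.6·0.2500 / (0.6·0.2500 + 0.85·0.7500) ≈ 0.1905
After 'present': P(species A) = 0.4·0.1905 / (0.4·0.1905 + 0.15·0.8095) ≈ 0.3855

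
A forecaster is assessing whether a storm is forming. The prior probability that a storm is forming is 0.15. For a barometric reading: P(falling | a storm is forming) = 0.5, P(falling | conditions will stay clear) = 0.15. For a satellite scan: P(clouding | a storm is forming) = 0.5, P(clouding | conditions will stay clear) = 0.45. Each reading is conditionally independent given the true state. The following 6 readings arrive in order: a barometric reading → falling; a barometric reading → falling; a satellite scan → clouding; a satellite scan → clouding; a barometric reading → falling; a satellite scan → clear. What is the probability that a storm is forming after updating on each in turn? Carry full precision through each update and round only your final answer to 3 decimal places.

0.880

After a barometric reading='falling': P(storm) = 0.5·0.1500 / (0.5·0.1500 + 0.15·0.8500) ≈ 0.3704
After a barometric reading='falling': P(storm) = 0.5·0.3704 / (0.5·0.3704 + 0.15·0.6296) ≈ 0.6623
After a satellite scan='clouding': P(storm) = 0.5·0.6623 / (0.5·0.6623 + 0.45·0.3377) ≈ 0.6854
After a satellite scan='clouding': P(storm) = 0.5·0.6854 / (0.5·0.6854 + 0.45·0.3146) ≈ 0.7077
After a barometric reading='falling': P(storm) = 0.5·0.7077 / (0.5·0.7077 + 0.15·0.2923) ≈ 0.8897
After a satellite scan='clear': P(storm) = 0.5·0.8897 / (0.5·0.8897 + 0.55·0.1103) ≈ 0.8800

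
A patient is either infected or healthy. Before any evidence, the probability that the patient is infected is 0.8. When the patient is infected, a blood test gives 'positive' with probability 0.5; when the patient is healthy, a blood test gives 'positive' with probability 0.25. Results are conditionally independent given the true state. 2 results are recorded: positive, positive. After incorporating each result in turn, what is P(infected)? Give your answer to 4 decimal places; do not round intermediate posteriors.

Apply Bayes' rule sequentially, carrying P(infected) forward.
After 'positive': P(infected) = 0.5·0.8000 / (0.5·0.8000 + 0.25·0.2000) ≈ 0.8889
After 'positive': P(infected) = 0.5·0.8889 / (0.5·0.8889 + 0.25·0.1111) ≈ 0.9412

0.9412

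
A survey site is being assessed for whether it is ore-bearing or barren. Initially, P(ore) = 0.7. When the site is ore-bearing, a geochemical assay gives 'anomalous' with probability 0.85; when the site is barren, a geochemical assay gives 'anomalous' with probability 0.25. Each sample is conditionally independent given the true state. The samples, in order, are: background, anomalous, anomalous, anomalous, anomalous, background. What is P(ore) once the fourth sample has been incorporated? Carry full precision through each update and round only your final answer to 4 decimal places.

0.9483

After 'background': P(ore) = 0.15·0.7000 / (0.15·0.7000 + 0.75·0.3000) ≈ 0.3182
After 'anomalous': P(ore) = 0.85·0.3182 / (0.85·0.3182 + 0.25·0.6818) ≈ 0.6134
After 'anomalous': P(ore) = 0.85·0.6134 / (0.85·0.6134 + 0.25·0.3866) ≈ 0.8436
After 'anomalous': P(ore) = 0.85·0.8436 / (0.85·0.8436 + 0.25·0.1564) ≈ 0.9483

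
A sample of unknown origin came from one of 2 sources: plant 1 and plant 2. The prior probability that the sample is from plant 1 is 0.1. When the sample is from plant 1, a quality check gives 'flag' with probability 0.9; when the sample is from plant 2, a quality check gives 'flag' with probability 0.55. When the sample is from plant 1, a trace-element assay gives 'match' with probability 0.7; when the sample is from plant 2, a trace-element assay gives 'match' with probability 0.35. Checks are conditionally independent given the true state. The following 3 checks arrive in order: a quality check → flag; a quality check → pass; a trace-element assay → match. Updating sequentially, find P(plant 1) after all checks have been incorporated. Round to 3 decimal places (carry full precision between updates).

Apply Bayes' rule sequentially, carrying P(plant 1) forward.
After a quality check='flag': P(plant 1) = 0.9·0.1000 / (0.9·0.1000 + 0.55·0.9000) ≈ 0.1538
After a quality check='pass': P(plant 1) = 0.1·0.1538 / (0.1·0.1538 + 0.45·0.8462) ≈ 0.0388
After a trace-element assay='match': P(plant 1) = 0.7·0.0388 / (0.7·0.0388 + 0.35·0.9612) ≈ 0.0748

0.075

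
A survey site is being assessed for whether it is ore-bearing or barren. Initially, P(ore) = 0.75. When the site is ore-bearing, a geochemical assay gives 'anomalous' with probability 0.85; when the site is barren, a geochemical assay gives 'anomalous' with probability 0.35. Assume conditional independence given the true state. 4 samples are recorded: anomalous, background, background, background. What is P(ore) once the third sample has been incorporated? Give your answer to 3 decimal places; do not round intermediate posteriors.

0.280

After 'anomalous': P(ore) = 0.85·0.7500 / (0.85·0.7500 + 0.35·0.2500) ≈ 0.8793
After 'background': P(ore) = 0.15·0.8793 / (0.15·0.8793 + 0.65·0.1207) ≈ 0.6270
After 'background': P(ore) = 0.15·0.6270 / (0.15·0.6270 + 0.65·0.3730) ≈ 0.2795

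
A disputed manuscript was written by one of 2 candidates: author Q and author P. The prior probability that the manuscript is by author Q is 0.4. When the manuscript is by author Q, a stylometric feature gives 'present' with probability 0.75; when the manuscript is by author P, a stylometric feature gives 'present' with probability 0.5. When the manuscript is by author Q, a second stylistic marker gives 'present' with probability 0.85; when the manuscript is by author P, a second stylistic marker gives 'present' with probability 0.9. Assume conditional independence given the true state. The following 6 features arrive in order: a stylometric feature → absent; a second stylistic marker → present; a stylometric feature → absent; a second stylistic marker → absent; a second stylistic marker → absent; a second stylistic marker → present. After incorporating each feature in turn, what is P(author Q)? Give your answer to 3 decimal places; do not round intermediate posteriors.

0.251

Each posterior becomes the prior for the next update.
After a stylometric feature='absent': P(author Q) = 0.25·0.4000 / (0.25·0.4000 + 0.5·0.6000) ≈ 0.2500
After a second stylistic marker='present': P(author Q) = 0.85·0.2500 / (0.85·0.2500 + 0.9·0.7500) ≈ 0.2394
After a stylometric feature='absent': P(author Q) = 0.25·0.2394 / (0.25·0.2394 + 0.5·0.7606) ≈ 0.1360
After a second stylistic marker='absent': P(author Q) = 0.15·0.1360 / (0.15·0.1360 + 0.1·0.8640) ≈ 0.1910
After a second stylistic marker='absent': P(author Q) = 0.15·0.1910 / (0.15·0.1910 + 0.1·0.8090) ≈ 0.2615
After a second stylistic marker='present': P(author Q) = 0.85·0.2615 / (0.85·0.2615 + 0.9·0.7385) ≈ 0.2507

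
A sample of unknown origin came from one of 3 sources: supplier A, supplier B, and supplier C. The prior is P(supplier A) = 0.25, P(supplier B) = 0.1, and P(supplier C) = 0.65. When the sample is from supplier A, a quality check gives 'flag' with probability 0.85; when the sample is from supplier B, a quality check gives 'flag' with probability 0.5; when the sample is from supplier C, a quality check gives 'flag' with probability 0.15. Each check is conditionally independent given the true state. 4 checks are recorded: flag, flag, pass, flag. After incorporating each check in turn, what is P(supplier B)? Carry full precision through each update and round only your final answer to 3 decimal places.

0.201

After 'flag': normaliser = 0.85·0.2500 + 0.5·0.1000 + 0.15·0.6500; P(supplier A) ≈ 0.5903, P(supplier B) ≈ 0.1389, P(supplier C) ≈ 0.2708
After 'flag': normaliser = 0.85·0.5903 + 0.5·0.1389 + 0.15·0.2708; P(supplier A) ≈ 0.8201, P(supplier B) ≈ 0.1135, P(supplier C) ≈ 0.0664
After 'pass': normaliser = 0.15·0.8201 + 0.5·0.1135 + 0.85·0.0664; P(supplier A) ≈ 0.5208, P(supplier B) ≈ 0.2403, P(supplier C) ≈ 0.2389
After 'flag': normaliser = 0.85·0.5208 + 0.5·0.2403 + 0.15·0.2389; P(supplier A) ≈ 0.7394, P(supplier B) ≈ 0.2007, P(supplier C) ≈ 0.0599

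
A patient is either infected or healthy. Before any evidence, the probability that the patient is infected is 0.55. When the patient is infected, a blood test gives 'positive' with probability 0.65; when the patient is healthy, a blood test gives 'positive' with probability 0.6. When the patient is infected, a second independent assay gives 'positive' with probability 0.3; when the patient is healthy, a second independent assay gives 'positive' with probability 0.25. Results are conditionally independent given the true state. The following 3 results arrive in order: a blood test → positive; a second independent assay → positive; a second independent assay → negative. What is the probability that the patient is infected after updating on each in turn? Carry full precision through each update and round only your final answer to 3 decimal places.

Apply Bayes' rule sequentially, carrying P(infected) forward.
After a blood test='positive': P(infected) = 0.65·0.5500 / (0.65·0.5500 + 0.6·0.4500) ≈ 0.5697
After a second independent assay='positive': P(infected) = 0.3·0.5697 / (0.3·0.5697 + 0.25·0.4303) ≈ 0.6137
After a second independent assay='negative': P(infected) = 0.7·0.6137 / (0.7·0.6137 + 0.75·0.3863) ≈ 0.5973

0.597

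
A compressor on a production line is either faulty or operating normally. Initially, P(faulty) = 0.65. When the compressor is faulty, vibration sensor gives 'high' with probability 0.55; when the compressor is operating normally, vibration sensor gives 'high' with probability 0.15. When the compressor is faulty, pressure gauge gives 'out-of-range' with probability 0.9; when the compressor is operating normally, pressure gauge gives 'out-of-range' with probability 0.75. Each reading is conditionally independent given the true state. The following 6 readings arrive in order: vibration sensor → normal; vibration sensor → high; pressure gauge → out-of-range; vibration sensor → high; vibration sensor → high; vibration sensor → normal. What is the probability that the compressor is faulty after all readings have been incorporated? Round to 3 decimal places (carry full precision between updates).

0.969

Each posterior becomes the prior for the next update.
After vibration sensor='normal': P(faulty) = 0.45·0.6500 / (0.45·0.6500 + 0.85·0.3500) ≈ 0.4958
After vibration sensor='high': P(faulty) = 0.55·0.4958 / (0.55·0.4958 + 0.15·0.5042) ≈ 0.7828
After pressure gauge='out-of-range': P(faulty) = 0.9·0.7828 / (0.9·0.7828 + 0.75·0.2172) ≈ 0.8122
After vibration sensor='high': P(faulty) = 0.55·0.8122 / (0.55·0.8122 + 0.15·0.1878) ≈ 0.9407
After vibration sensor='high': P(faulty) = 0.55·0.9407 / (0.55·0.9407 + 0.15·0.0593) ≈ 0.9831
After vibration sensor='normal': P(faulty) = 0.45·0.9831 / (0.45·0.9831 + 0.85·0.0169) ≈ 0.9685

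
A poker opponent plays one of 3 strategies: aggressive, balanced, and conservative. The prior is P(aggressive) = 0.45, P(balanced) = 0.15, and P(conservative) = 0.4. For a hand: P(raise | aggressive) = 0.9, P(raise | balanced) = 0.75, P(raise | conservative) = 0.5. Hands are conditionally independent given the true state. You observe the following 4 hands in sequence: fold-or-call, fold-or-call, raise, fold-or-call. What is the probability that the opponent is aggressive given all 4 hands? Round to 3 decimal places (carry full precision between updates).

0.015

Apply Bayes' rule sequentially, carrying P(aggressive) forward.
After 'fold-or-call': normaliser = 0.1·0.4500 + 0.25·0.1500 + 0.5·0.4000; P(aggressive) ≈ 0.1593, P(balanced) ≈ 0.1327, P(conservative) ≈ 0.7080
After 'fold-or-call': normaliser = 0.1·0.1593 + 0.25·0.1327 + 0.5·0.7080; P(aggressive) ≈ 0.0395, P(balanced) ≈ 0.0823, P(conservative) ≈ 0.8782
After 'raise': normaliser = 0.9·0.0395 + 0.75·0.0823 + 0.5·0.8782; P(aggressive) ≈ 0.0663, P(balanced) ≈ 0.1151, P(conservative) ≈ 0.8186
After 'fold-or-call': normaliser = 0.1·0.0663 + 0.25·0.1151 + 0.5·0.8186; P(aggressive) ≈ 0.0149, P(balanced) ≈ 0.0647, P(conservative) ≈ 0.9204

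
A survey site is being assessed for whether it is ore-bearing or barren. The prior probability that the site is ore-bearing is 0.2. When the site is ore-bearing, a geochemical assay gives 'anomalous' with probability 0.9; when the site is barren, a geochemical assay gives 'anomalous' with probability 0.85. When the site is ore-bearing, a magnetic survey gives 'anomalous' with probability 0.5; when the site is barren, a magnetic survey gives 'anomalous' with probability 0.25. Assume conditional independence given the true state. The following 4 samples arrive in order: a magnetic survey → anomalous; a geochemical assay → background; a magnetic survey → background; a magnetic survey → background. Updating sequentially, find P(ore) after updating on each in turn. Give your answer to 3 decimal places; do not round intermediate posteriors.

0.129

After a magnetic survey='anomalous': P(ore) = 0.5·0.2000 / (0.5·0.2000 + 0.25·0.8000) ≈ 0.3333
After a geochemical assay='background': P(ore) = 0.1·0.3333 / (0.1·0.3333 + 0.15·0.6667) ≈ 0.2500
After a magnetic survey='background': P(ore) = 0.5·0.2500 / (0.5·0.2500 + 0.75·0.7500) ≈ 0.1818
After a magnetic survey='background': P(ore) = 0.5·0.1818 / (0.5·0.1818 + 0.75·0.8182) ≈ 0.1290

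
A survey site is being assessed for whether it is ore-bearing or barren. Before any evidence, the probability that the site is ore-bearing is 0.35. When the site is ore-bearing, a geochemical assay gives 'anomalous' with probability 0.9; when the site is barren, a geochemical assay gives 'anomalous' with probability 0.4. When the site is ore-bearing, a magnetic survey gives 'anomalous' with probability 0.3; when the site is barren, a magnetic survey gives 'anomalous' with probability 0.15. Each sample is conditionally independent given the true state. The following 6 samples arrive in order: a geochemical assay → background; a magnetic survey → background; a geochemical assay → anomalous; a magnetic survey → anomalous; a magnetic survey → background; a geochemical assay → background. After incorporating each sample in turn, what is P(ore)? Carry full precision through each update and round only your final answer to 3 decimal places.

0.044

After a geochemical assay='background': P(ore) = 0.1·0.3500 / (0.1·0.3500 + 0.6·0.6500) ≈ 0.0824
After a magnetic survey='background': P(ore) = 0.7·0.0824 / (0.7·0.0824 + 0.85·0.9176) ≈ 0.0688
After a geochemical assay='anomalous': P(ore) = 0.9·0.0688 / (0.9·0.0688 + 0.4·0.9312) ≈ 0.1426
After a magnetic survey='anomalous': P(ore) = 0.3·0.1426 / (0.3·0.1426 + 0.15·0.8574) ≈ 0.2496
After a magnetic survey='background': P(ore) = 0.7·0.2496 / (0.7·0.2496 + 0.85·0.7504) ≈ 0.2150
After a geochemical assay='background': P(ore) = 0.1·0.2150 / (0.1·0.2150 + 0.6·0.7850) ≈ 0.0437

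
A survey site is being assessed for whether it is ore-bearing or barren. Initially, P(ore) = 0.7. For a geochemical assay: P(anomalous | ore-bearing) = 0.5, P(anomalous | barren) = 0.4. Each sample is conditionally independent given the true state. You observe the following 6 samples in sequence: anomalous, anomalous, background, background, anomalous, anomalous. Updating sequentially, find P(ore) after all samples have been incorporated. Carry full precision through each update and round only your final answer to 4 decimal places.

After 'anomalous': P(ore) = 0.5·0.7000 / (0.5·0.7000 + 0.4·0.3000) ≈ 0.7447
After 'anomalous': P(ore) = 0.5·0.7447 / (0.5·0.7447 + 0.4·0.2553) ≈ 0.7848
After 'background': P(ore) = 0.5·0.7848 / (0.5·0.7848 + 0.6·0.2152) ≈ 0.7524
After 'background': P(ore) = 0.5·0.7524 / (0.5·0.7524 + 0.6·0.2476) ≈ 0.7169
After 'anomalous': P(ore) = 0.5·0.7169 / (0.5·0.7169 + 0.4·0.2831) ≈ 0.7599
After 'anomalous': P(ore) = 0.5·0.7599 / (0.5·0.7599 + 0.4·0.2401) ≈ 0.7982

0.7982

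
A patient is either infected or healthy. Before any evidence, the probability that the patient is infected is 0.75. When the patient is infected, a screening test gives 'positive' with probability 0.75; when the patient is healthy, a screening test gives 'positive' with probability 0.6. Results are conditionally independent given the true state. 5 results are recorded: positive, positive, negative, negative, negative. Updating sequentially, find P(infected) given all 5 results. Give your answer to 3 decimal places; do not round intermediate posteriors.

0.534

After 'positive': P(infected) = 0.75·0.7500 / (0.75·0.7500 + 0.6·0.2500) ≈ 0.7895
After 'positive': P(infected) = 0.75·0.7895 / (0.75·0.7895 + 0.6·0.2105) ≈ 0.8242
After 'negative': P(infected) = 0.25·0.8242 / (0.25·0.8242 + 0.4·0.1758) ≈ 0.7455
After 'negative': P(infected) = 0.25·0.7455 / (0.25·0.7455 + 0.4·0.2545) ≈ 0.6468
After 'negative': P(infected) = 0.25·0.6468 / (0.25·0.6468 + 0.4·0.3532) ≈ 0.5337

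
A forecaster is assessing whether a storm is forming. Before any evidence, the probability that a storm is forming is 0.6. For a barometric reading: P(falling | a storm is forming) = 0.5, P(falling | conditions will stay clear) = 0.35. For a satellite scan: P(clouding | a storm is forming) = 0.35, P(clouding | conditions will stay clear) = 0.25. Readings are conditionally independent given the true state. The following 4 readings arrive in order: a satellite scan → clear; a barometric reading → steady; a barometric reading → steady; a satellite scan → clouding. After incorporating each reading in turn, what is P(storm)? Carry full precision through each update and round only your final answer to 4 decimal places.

After a satellite scan='clear': P(storm) = 0.65·0.6000 / (0.65·0.6000 + 0.75·0.4000) ≈ 0.5652
After a barometric reading='steady': P(storm) = 0.5·0.5652 / (0.5·0.5652 + 0.65·0.4348) ≈ 0.5000
After a barometric reading='steady': P(storm) = 0.5·0.5000 / (0.5·0.5000 + 0.65·0.5000) ≈ 0.4348
After a satellite scan='clouding': P(storm) = 0.35·0.4348 / (0.35·0.4348 + 0.25·0.5652) ≈ 0.5185

0.5185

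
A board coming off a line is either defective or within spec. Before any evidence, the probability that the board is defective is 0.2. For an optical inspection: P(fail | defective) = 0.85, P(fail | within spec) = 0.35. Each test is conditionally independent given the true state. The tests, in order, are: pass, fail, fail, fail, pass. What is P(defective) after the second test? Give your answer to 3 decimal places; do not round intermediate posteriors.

0.123

After 'pass': P(defective) = 0.15·0.2000 / (0.15·0.2000 + 0.65·0.8000) ≈ 0.0545
After 'fail': P(defective) = 0.85·0.0545 / (0.85·0.0545 + 0.35·0.9455) ≈ 0.1229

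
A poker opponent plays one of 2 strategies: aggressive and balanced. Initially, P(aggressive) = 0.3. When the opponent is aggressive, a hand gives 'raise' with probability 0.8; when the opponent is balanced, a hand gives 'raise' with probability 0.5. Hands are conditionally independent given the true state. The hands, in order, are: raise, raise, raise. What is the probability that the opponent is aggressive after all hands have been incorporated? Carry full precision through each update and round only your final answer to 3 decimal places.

After 'raise': P(aggressive) = 0.8·0.3000 / (0.8·0.3000 + 0.5·0.7000) ≈ 0.4068
After 'raise': P(aggressive) = 0.8·0.4068 / (0.8·0.4068 + 0.5·0.5932) ≈ 0.5232
After 'raise': P(aggressive) = 0.8·0.5232 / (0.8·0.5232 + 0.5·0.4768) ≈ 0.6371

0.637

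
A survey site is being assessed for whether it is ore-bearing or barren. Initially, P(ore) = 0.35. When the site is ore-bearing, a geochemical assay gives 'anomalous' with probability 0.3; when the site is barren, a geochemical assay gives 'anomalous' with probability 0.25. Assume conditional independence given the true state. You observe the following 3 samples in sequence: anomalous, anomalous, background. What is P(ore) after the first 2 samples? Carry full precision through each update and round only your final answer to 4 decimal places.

After 'anomalous': P(ore) = 0.3·0.3500 / (0.3·0.3500 + 0.25·0.6500) ≈ 0.3925
After 'anomalous': P(ore) = 0.3·0.3925 / (0.3·0.3925 + 0.25·0.6075) ≈ 0.4367

0.4367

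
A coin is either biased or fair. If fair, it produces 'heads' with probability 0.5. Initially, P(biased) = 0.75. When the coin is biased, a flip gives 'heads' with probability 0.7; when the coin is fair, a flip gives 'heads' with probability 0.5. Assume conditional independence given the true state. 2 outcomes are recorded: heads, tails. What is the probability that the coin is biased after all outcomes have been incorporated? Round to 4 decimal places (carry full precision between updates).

0.7159

Apply Bayes' rule sequentially, carrying P(biased) forward.
After 'heads': P(biased) = 0.7·0.7500 / (0.7·0.7500 + 0.5·0.2500) ≈ 0.8077
After 'tails': P(biased) = 0.3·0.8077 / (0.3·0.8077 + 0.5·0.1923) ≈ 0.7159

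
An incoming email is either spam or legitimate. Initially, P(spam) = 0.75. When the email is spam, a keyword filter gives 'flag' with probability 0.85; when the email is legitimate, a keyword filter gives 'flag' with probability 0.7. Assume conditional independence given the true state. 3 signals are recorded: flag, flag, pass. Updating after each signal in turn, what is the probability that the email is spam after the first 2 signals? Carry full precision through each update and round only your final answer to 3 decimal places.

0.816

After 'flag': P(spam) = 0.85·0.7500 / (0.85·0.7500 + 0.7·0.2500) ≈ 0.7846
After 'flag': P(spam) = 0.85·0.7846 / (0.85·0.7846 + 0.7·0.2154) ≈ 0.8156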